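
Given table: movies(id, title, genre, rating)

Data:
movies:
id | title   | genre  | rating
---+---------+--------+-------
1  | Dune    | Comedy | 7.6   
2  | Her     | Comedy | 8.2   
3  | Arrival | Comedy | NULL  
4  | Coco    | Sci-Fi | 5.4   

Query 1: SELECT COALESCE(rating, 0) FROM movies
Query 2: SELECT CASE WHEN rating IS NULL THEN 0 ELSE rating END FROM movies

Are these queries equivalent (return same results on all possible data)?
Yes, equivalent

Both queries return: [(0,), (5.4,), (7.6,), (8.2,)]

Reason: COALESCE vs CASE for NULL handling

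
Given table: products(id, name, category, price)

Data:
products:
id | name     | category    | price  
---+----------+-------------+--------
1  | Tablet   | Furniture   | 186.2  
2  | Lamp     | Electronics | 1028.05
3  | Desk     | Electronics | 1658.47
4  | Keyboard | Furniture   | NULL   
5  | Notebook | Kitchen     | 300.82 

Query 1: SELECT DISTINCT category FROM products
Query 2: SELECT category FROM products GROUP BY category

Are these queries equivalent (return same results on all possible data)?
Yes, equivalent

Both queries return: [('Electronics',), ('Furniture',), ('Kitchen',)]

Reason: Both get unique categorys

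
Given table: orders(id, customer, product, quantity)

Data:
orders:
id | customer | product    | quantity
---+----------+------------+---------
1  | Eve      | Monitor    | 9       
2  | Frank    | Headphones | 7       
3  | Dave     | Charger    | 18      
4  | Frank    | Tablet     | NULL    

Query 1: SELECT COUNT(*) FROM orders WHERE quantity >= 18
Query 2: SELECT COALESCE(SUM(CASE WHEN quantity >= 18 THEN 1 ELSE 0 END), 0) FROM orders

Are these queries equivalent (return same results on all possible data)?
Yes, equivalent

Both queries return: [(1,)]

Reason: COUNT with WHERE vs conditional SUM (COALESCE handles empty-table NULL)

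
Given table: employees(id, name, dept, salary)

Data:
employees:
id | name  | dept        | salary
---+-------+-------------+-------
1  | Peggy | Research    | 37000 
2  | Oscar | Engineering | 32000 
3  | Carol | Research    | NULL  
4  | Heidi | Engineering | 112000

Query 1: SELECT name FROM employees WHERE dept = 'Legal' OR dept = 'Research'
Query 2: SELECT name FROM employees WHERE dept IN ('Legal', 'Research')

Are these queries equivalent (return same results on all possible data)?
Yes, equivalent

Both queries return: [('Carol',), ('Peggy',)]

Reason: OR vs IN are equivalent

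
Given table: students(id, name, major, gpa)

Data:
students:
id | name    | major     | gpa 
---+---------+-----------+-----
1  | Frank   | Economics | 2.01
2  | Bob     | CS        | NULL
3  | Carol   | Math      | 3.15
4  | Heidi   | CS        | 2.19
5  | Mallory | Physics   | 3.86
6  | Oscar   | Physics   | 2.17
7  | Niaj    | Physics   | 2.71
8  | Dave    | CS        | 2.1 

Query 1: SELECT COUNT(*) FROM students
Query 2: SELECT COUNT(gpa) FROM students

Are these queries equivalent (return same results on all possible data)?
No, not equivalent

Query 1 returns: [(8,)]
Query 2 returns: [(7,)]

Reason: COUNT(*) includes NULLs, COUNT(column) excludes them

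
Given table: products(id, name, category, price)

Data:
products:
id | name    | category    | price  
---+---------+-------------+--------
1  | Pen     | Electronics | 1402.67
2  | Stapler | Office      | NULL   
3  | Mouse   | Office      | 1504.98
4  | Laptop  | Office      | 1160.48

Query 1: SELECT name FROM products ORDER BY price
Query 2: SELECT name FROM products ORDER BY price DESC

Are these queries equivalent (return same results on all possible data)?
No, not equivalent

Query 1 returns: [('Stapler',), ('Laptop',), ('Pen',), ('Mouse',)]
Query 2 returns: [('Mouse',), ('Pen',), ('Laptop',), ('Stapler',)]

Reason: ASC vs DESC gives opposite ordering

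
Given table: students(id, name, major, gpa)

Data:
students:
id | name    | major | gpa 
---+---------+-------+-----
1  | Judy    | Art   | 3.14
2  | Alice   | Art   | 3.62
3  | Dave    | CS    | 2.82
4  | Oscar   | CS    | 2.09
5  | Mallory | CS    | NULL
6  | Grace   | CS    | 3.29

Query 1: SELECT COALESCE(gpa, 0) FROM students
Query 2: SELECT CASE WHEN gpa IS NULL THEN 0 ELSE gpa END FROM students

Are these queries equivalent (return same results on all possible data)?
Yes, equivalent

Both queries return: [(0,), (2.09,), (2.82,), (3.14,), (3.29,), (3.62,)]

Reason: COALESCE vs CASE for NULL handling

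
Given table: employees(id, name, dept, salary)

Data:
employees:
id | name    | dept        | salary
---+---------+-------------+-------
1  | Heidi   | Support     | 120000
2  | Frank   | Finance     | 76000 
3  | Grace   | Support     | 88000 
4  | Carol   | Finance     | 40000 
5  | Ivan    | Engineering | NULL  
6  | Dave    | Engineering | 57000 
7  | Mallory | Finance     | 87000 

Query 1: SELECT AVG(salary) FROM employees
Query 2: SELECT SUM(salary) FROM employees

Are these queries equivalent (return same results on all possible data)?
No, not equivalent

Query 1 returns: [(78000.0,)]
Query 2 returns: [(468000,)]

Reason: AVG vs SUM give different aggregate values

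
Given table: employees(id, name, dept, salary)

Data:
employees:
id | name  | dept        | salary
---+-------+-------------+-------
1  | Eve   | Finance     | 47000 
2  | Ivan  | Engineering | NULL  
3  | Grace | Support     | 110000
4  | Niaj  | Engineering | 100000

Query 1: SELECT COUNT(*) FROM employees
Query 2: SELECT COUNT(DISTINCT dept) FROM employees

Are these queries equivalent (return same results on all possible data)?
No, not equivalent

Query 1 returns: [(4,)]
Query 2 returns: [(3,)]

Reason: COUNT(*) counts rows, COUNT(DISTINCT dept) counts unique depts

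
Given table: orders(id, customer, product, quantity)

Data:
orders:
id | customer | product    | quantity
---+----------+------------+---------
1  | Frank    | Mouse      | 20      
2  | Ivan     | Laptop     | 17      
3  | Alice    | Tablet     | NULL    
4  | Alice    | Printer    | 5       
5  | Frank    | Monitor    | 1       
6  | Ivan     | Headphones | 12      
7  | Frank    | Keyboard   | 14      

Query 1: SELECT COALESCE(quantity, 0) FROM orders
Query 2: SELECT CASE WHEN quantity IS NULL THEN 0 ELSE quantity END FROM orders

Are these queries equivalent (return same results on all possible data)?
Yes, equivalent

Both queries return: [(0,), (1,), (5,), (12,), (14,), (17,), (20,)]

Reason: COALESCE vs CASE for NULL handling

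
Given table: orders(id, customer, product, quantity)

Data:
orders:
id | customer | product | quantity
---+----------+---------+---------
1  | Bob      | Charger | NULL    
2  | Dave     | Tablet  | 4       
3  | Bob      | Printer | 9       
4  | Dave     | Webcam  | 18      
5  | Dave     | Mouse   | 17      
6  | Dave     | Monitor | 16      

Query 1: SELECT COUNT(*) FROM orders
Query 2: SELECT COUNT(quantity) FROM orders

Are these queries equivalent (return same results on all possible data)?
No, not equivalent

Query 1 returns: [(6,)]
Query 2 returns: [(5,)]

Reason: COUNT(*) includes NULLs, COUNT(column) excludes them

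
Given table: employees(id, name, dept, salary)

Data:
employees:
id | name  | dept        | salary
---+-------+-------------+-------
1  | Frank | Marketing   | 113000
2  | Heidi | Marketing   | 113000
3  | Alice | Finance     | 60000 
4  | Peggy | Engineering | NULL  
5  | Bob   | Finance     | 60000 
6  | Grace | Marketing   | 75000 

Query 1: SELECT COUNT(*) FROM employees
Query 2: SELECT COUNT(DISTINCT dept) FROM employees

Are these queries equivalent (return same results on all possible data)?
No, not equivalent

Query 1 returns: [(6,)]
Query 2 returns: [(3,)]

Reason: COUNT(*) counts rows, COUNT(DISTINCT dept) counts unique depts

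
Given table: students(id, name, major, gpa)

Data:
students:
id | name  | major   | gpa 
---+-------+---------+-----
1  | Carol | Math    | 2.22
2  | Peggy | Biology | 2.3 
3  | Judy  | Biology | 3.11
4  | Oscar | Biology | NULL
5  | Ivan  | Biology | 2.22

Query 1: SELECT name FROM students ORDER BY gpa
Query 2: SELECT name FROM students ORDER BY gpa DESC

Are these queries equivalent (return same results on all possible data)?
No, not equivalent

Query 1 returns: [('Oscar',), ('Carol',), ('Ivan',), ('Peggy',), ('Judy',)]
Query 2 returns: [('Judy',), ('Peggy',), ('Carol',), ('Ivan',), ('Oscar',)]

Reason: ASC vs DESC gives opposite ordering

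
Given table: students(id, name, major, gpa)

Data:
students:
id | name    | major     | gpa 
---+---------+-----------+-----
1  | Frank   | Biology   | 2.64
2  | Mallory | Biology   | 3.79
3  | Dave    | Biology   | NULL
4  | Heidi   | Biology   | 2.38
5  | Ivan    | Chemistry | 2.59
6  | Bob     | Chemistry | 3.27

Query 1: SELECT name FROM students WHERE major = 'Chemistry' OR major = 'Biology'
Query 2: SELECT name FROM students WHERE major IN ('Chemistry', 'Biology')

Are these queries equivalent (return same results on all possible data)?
Yes, equivalent

Both queries return: [('Bob',), ('Dave',), ('Frank',), ('Heidi',), ('Ivan',), ('Mallory',)]

Reason: OR vs IN are equivalent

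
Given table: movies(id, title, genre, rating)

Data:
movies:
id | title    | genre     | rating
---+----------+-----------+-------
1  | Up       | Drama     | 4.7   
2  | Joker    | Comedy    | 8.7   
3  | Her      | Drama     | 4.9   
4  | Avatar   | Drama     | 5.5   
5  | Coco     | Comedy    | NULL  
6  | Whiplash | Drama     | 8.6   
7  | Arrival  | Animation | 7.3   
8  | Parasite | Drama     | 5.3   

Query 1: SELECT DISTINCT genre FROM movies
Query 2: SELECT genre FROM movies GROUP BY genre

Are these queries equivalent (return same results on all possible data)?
Yes, equivalent

Both queries return: [('Animation',), ('Comedy',), ('Drama',)]

Reason: Both get unique genres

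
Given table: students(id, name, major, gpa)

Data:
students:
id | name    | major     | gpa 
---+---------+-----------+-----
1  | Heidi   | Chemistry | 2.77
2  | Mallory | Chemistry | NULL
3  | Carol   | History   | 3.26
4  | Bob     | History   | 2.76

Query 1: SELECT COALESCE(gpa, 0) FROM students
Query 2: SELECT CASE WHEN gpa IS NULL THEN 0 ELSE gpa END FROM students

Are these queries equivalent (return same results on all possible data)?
Yes, equivalent

Both queries return: [(0,), (2.76,), (2.77,), (3.26,)]

Reason: COALESCE vs CASE for NULL handling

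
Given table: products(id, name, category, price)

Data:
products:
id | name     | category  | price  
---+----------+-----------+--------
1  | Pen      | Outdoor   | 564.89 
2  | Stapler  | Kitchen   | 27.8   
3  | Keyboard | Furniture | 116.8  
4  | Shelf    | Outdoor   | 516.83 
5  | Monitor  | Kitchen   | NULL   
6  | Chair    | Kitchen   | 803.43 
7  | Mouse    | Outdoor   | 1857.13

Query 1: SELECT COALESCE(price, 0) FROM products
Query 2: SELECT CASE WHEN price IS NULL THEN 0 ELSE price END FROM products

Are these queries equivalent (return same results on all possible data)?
Yes, equivalent

Both queries return: [(0,), (27.8,), (116.8,), (516.83,), (564.89,), (803.43,), (1857.13,)]

Reason: COALESCE vs CASE for NULL handling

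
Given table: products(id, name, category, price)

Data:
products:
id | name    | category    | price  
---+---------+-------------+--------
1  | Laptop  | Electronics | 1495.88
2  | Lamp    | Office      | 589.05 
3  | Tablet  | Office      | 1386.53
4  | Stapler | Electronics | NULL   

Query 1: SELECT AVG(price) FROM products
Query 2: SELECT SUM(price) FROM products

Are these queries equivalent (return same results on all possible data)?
No, not equivalent

Query 1 returns: [(1157.1533333333334,)]
Query 2 returns: [(3471.46,)]

Reason: AVG vs SUM give different aggregate values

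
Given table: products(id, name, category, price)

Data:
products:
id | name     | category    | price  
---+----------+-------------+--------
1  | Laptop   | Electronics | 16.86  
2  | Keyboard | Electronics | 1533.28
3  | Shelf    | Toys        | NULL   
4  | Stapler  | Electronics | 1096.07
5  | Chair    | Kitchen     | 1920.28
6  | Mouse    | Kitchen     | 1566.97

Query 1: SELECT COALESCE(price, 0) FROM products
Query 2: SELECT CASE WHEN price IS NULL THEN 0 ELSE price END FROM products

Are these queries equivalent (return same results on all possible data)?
Yes, equivalent

Both queries return: [(0,), (16.86,), (1096.07,), (1533.28,), (1566.97,), (1920.28,)]

Reason: COALESCE vs CASE for NULL handling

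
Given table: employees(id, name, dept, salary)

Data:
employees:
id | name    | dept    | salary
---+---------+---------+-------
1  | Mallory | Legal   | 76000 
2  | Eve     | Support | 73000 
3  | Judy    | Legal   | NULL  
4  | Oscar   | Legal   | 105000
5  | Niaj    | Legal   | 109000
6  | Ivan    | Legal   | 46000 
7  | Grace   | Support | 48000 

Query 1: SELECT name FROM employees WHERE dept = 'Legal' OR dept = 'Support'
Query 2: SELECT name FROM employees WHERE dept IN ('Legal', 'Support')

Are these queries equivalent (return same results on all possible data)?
Yes, equivalent

Both queries return: [('Eve',), ('Grace',), ('Ivan',), ('Judy',), ('Mallory',), ('Niaj',), ('Oscar',)]

Reason: OR vs IN are equivalent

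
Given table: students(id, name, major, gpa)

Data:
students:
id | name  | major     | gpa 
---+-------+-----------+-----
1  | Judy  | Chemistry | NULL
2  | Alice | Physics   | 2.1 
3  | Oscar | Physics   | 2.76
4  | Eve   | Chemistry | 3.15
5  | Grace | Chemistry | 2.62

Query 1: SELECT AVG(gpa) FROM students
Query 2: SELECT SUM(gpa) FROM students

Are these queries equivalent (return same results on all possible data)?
No, not equivalent

Query 1 returns: [(2.6574999999999998,)]
Query 2 returns: [(10.629999999999999,)]

Reason: AVG vs SUM give different aggregate values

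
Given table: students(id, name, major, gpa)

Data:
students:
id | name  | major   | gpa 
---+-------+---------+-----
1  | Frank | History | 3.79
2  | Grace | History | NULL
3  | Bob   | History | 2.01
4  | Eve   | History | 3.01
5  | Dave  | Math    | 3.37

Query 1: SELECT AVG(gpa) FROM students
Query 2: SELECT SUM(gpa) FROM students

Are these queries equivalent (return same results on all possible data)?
No, not equivalent

Query 1 returns: [(3.045,)]
Query 2 returns: [(12.18,)]

Reason: AVG vs SUM give different aggregate values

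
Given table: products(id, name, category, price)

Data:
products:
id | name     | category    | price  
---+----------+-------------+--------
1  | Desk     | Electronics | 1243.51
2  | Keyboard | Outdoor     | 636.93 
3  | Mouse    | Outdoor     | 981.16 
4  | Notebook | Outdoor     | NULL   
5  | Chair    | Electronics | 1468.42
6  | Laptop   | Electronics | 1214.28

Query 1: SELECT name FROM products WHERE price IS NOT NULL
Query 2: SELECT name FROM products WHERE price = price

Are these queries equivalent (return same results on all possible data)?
Yes, equivalent

Both queries return: [('Chair',), ('Desk',), ('Keyboard',), ('Laptop',), ('Mouse',)]

Reason: IS NOT NULL vs self-equality (both exclude NULLs)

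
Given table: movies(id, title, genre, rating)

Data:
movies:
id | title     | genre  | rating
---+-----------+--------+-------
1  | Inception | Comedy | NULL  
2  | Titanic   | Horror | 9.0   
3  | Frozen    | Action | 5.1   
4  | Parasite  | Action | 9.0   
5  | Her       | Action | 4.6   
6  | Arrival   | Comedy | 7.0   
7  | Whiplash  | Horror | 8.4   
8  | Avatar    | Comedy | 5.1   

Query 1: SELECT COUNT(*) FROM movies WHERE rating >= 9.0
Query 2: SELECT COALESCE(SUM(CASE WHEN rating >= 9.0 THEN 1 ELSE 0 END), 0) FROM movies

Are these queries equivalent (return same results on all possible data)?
Yes, equivalent

Both queries return: [(2,)]

Reason: COUNT with WHERE vs conditional SUM (COALESCE handles empty-table NULL)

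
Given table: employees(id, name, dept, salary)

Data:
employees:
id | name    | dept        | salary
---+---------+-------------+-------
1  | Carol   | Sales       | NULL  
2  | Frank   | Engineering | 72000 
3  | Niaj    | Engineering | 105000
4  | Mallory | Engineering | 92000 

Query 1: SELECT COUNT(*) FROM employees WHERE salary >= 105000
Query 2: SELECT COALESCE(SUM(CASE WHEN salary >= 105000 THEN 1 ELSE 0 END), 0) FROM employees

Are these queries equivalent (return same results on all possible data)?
Yes, equivalent

Both queries return: [(1,)]

Reason: COUNT with WHERE vs conditional SUM (COALESCE handles empty-table NULL)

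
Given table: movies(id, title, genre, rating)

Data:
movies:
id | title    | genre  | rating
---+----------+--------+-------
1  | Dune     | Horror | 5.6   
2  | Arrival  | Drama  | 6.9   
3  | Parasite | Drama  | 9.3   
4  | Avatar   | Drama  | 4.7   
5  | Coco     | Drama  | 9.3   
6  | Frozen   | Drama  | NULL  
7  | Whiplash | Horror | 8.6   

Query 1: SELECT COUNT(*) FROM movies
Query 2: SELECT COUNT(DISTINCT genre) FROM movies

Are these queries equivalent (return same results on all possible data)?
No, not equivalent

Query 1 returns: [(7,)]
Query 2 returns: [(2,)]

Reason: COUNT(*) counts rows, COUNT(DISTINCT genre) counts unique genres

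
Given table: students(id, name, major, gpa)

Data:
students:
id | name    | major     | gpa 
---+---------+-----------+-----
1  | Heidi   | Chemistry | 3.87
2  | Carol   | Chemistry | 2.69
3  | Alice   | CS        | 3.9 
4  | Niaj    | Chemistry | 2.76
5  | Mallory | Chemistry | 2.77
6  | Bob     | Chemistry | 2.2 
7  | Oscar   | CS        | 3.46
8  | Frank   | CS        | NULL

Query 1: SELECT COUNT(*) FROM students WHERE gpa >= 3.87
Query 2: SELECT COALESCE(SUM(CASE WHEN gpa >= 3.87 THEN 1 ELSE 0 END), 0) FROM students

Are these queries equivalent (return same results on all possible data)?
Yes, equivalent

Both queries return: [(2,)]

Reason: COUNT with WHERE vs conditional SUM (COALESCE handles empty-table NULL)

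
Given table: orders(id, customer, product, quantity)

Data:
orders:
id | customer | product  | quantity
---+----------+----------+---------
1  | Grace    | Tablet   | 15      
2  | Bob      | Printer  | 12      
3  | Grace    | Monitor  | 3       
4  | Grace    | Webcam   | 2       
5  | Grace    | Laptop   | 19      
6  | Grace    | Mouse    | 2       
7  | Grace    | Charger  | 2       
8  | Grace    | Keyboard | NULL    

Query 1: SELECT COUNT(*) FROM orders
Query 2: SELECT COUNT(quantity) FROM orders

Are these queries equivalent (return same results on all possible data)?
No, not equivalent

Query 1 returns: [(8,)]
Query 2 returns: [(7,)]

Reason: COUNT(*) includes NULLs, COUNT(column) excludes them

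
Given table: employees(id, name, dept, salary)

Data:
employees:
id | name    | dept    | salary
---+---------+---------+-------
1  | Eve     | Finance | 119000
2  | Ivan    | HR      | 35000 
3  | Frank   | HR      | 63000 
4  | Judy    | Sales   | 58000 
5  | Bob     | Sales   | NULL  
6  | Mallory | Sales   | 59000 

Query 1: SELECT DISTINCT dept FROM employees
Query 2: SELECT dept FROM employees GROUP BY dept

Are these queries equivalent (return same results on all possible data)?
Yes, equivalent

Both queries return: [('Finance',), ('HR',), ('Sales',)]

Reason: Both get unique depts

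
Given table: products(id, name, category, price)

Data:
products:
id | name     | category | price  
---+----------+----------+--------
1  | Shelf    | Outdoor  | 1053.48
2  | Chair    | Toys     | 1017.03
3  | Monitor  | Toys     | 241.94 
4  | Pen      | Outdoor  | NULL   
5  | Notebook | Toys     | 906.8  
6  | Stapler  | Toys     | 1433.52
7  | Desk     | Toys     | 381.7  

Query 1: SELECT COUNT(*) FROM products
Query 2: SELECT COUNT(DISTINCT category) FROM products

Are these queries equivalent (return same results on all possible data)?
No, not equivalent

Query 1 returns: [(7,)]
Query 2 returns: [(2,)]

Reason: COUNT(*) counts rows, COUNT(DISTINCT category) counts unique categorys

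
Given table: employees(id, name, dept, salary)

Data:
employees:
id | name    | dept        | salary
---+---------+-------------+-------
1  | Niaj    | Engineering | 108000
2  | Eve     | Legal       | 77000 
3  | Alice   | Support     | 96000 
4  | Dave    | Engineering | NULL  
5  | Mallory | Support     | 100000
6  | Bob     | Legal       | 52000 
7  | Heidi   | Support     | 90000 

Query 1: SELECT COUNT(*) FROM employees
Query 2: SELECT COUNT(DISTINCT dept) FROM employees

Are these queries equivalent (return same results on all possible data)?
No, not equivalent

Query 1 returns: [(7,)]
Query 2 returns: [(3,)]

Reason: COUNT(*) counts rows, COUNT(DISTINCT dept) counts unique depts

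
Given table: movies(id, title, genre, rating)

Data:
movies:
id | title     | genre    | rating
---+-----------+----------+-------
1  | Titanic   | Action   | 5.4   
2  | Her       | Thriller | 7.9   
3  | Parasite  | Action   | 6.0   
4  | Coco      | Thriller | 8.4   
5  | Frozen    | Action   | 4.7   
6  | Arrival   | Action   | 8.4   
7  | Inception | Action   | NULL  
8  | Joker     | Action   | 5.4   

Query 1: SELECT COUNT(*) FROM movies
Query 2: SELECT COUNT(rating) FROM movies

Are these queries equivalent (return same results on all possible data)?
No, not equivalent

Query 1 returns: [(8,)]
Query 2 returns: [(7,)]

Reason: COUNT(*) includes NULLs, COUNT(column) excludes them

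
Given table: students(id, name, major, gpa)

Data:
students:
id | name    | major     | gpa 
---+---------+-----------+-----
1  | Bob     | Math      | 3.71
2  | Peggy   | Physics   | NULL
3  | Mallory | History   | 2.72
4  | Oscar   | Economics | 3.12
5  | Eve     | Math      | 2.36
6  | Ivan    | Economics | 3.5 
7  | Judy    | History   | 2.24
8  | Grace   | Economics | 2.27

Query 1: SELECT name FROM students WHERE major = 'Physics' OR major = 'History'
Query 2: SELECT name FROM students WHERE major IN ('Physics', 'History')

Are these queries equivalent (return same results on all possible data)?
Yes, equivalent

Both queries return: [('Judy',), ('Mallory',), ('Peggy',)]

Reason: OR vs IN are equivalent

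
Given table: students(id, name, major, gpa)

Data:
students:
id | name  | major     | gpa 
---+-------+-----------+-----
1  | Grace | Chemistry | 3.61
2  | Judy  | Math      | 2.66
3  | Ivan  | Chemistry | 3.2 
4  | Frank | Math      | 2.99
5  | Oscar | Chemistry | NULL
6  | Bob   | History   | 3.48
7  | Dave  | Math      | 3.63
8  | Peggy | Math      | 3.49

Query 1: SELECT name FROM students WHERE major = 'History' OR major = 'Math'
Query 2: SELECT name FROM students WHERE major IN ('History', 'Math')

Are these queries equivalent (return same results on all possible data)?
Yes, equivalent

Both queries return: [('Bob',), ('Dave',), ('Frank',), ('Judy',), ('Peggy',)]

Reason: OR vs IN are equivalent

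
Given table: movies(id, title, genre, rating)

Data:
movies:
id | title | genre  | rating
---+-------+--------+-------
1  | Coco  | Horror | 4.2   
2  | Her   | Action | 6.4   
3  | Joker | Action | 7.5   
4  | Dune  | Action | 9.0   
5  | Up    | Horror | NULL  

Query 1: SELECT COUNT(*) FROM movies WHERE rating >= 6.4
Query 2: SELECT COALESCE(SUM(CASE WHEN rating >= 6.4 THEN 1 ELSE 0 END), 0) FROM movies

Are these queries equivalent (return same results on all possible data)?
Yes, equivalent

Both queries return: [(3,)]

Reason: COUNT with WHERE vs conditional SUM (COALESCE handles empty-table NULL)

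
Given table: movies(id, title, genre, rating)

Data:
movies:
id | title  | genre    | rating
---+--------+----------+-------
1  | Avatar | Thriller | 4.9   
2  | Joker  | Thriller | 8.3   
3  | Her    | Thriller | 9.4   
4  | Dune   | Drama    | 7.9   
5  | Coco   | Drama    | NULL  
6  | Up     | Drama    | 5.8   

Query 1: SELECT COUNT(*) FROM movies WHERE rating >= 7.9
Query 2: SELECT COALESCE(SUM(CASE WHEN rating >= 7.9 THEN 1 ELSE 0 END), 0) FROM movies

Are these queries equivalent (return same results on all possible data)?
Yes, equivalent

Both queries return: [(3,)]

Reason: COUNT with WHERE vs conditional SUM (COALESCE handles empty-table NULL)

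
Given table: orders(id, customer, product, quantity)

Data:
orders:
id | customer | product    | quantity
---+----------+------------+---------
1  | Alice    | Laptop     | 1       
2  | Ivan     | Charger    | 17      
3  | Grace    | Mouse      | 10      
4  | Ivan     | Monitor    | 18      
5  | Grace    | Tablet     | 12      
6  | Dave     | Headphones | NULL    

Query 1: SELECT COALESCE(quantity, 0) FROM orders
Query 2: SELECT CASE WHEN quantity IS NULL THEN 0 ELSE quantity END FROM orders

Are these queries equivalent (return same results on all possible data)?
Yes, equivalent

Both queries return: [(0,), (1,), (10,), (12,), (17,), (18,)]

Reason: COALESCE vs CASE for NULL handling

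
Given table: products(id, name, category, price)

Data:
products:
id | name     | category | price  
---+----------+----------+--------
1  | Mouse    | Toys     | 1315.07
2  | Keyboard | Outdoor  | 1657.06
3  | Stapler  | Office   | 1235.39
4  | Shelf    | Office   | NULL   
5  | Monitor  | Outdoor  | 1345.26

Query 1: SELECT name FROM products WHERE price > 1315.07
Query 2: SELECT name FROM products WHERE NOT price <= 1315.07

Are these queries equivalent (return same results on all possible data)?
Yes, equivalent

Both queries return: [('Keyboard',), ('Monitor',)]

Reason: Both filter price > 1315.07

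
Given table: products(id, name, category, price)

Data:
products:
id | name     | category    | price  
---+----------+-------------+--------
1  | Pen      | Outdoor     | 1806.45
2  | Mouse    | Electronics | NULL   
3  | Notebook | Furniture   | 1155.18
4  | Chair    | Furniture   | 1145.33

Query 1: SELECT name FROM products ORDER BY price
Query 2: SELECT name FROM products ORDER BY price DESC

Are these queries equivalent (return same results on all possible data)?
No, not equivalent

Query 1 returns: [('Mouse',), ('Chair',), ('Notebook',), ('Pen',)]
Query 2 returns: [('Pen',), ('Notebook',), ('Chair',), ('Mouse',)]

Reason: ASC vs DESC gives opposite ordering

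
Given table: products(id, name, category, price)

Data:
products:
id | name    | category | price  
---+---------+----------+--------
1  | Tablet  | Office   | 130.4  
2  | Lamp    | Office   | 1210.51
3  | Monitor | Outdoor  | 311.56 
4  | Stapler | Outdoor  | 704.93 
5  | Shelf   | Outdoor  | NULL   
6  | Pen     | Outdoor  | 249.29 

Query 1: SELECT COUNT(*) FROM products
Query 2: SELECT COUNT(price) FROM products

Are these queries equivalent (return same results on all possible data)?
No, not equivalent

Query 1 returns: [(6,)]
Query 2 returns: [(5,)]

Reason: COUNT(*) includes NULLs, COUNT(column) excludes them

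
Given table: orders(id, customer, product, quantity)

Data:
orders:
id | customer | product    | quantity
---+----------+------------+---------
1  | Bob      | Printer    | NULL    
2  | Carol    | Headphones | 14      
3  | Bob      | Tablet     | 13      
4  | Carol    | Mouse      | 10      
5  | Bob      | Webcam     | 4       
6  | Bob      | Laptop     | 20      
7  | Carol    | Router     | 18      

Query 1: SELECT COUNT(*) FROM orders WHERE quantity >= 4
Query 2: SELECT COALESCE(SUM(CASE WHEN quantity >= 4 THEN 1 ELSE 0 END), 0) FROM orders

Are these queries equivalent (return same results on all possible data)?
Yes, equivalent

Both queries return: [(6,)]

Reason: COUNT with WHERE vs conditional SUM (COALESCE handles empty-table NULL)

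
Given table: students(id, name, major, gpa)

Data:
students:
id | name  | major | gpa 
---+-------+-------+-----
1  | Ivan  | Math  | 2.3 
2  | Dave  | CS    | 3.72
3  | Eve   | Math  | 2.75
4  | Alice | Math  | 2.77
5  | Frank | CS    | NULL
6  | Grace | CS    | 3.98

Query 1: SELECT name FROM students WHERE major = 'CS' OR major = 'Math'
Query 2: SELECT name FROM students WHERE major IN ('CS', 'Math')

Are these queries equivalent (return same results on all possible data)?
Yes, equivalent

Both queries return: [('Alice',), ('Dave',), ('Eve',), ('Frank',), ('Grace',), ('Ivan',)]

Reason: OR vs IN are equivalent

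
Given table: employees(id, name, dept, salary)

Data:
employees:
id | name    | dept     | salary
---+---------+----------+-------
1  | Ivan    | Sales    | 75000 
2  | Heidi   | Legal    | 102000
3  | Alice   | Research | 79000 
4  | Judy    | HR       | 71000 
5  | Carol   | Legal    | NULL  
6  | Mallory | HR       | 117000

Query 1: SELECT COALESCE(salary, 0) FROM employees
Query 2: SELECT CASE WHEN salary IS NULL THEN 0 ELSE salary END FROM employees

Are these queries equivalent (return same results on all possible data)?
Yes, equivalent

Both queries return: [(0,), (71000,), (75000,), (79000,), (102000,), (117000,)]

Reason: COALESCE vs CASE for NULL handling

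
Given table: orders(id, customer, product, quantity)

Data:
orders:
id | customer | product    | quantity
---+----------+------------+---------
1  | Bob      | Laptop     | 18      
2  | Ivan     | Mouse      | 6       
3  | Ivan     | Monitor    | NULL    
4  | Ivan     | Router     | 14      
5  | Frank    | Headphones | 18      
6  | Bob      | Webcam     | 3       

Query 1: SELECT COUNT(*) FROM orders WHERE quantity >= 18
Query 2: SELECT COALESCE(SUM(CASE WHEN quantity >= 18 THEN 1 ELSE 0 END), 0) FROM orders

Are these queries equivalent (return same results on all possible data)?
Yes, equivalent

Both queries return: [(2,)]

Reason: COUNT with WHERE vs conditional SUM (COALESCE handles empty-table NULL)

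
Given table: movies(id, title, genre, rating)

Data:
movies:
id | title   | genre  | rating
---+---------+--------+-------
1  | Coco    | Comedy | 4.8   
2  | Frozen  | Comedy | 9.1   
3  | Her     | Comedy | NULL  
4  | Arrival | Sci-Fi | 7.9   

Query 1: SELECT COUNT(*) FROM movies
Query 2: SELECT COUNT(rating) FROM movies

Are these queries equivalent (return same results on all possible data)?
No, not equivalent

Query 1 returns: [(4,)]
Query 2 returns: [(3,)]

Reason: COUNT(*) includes NULLs, COUNT(column) excludes them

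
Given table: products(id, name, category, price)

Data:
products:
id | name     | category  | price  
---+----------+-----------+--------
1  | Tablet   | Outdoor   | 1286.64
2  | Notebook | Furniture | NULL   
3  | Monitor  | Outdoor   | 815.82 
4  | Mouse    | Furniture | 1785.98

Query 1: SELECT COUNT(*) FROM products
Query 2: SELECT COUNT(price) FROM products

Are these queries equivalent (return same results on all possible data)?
No, not equivalent

Query 1 returns: [(4,)]
Query 2 returns: [(3,)]

Reason: COUNT(*) includes NULLs, COUNT(column) excludes them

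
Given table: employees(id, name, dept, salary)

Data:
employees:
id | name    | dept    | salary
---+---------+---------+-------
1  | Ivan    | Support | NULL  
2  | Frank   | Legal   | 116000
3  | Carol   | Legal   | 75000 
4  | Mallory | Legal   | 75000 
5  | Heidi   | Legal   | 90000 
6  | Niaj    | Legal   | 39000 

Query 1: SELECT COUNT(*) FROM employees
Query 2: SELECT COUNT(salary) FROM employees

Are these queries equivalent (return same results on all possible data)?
No, not equivalent

Query 1 returns: [(6,)]
Query 2 returns: [(5,)]

Reason: COUNT(*) includes NULLs, COUNT(column) excludes them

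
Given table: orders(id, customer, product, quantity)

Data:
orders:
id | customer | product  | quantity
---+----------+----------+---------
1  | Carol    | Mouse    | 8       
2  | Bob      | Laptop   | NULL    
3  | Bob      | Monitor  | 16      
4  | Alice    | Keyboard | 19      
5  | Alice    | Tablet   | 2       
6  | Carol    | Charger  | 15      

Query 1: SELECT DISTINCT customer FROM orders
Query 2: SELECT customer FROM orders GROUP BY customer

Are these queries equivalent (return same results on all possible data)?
Yes, equivalent

Both queries return: [('Alice',), ('Bob',), ('Carol',)]

Reason: Both get unique customers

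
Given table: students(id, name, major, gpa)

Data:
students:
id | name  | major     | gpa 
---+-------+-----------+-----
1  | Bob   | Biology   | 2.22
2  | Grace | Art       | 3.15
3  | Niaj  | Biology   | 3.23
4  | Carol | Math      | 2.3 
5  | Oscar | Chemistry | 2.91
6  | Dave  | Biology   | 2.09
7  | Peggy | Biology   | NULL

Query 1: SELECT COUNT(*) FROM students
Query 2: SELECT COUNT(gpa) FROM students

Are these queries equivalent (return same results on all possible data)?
No, not equivalent

Query 1 returns: [(7,)]
Query 2 returns: [(6,)]

Reason: COUNT(*) includes NULLs, COUNT(column) excludes them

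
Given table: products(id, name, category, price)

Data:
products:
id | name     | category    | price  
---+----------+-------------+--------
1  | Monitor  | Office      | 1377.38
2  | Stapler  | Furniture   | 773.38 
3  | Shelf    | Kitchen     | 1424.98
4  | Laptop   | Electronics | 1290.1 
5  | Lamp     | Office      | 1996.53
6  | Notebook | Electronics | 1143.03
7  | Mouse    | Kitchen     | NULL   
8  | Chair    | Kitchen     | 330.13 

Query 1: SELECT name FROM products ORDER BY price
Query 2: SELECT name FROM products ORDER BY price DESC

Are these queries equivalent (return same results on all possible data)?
No, not equivalent

Query 1 returns: [('Mouse',), ('Chair',), ('Stapler',), ('Notebook',), ('Laptop',), ('Monitor',), ('Shelf',), ('Lamp',)]
Query 2 returns: [('Lamp',), ('Shelf',), ('Monitor',), ('Laptop',), ('Notebook',), ('Stapler',), ('Chair',), ('Mouse',)]

Reason: ASC vs DESC gives opposite ordering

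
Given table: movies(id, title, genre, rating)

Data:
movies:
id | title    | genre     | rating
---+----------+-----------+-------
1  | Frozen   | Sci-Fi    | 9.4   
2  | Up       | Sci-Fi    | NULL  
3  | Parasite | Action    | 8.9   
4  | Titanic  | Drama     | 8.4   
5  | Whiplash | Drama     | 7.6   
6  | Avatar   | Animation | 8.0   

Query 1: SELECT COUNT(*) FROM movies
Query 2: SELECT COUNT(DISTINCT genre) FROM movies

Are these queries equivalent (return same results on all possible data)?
No, not equivalent

Query 1 returns: [(6,)]
Query 2 returns: [(4,)]

Reason: COUNT(*) counts rows, COUNT(DISTINCT genre) counts unique genres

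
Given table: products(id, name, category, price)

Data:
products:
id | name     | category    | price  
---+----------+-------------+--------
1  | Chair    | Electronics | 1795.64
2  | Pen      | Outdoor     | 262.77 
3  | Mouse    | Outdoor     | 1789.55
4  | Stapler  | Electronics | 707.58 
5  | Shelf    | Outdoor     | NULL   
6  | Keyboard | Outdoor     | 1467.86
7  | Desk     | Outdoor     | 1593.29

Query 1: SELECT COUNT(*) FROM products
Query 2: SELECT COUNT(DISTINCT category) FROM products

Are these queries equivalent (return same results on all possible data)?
No, not equivalent

Query 1 returns: [(7,)]
Query 2 returns: [(2,)]

Reason: COUNT(*) counts rows, COUNT(DISTINCT category) counts unique categorys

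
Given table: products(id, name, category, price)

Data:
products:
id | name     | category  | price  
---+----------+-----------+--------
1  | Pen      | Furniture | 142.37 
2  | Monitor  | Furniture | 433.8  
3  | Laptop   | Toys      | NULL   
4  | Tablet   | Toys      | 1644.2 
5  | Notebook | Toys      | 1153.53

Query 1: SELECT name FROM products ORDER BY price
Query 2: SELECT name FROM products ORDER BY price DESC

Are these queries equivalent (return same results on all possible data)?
No, not equivalent

Query 1 returns: [('Laptop',), ('Pen',), ('Monitor',), ('Notebook',), ('Tablet',)]
Query 2 returns: [('Tablet',), ('Notebook',), ('Monitor',), ('Pen',), ('Laptop',)]

Reason: ASC vs DESC gives opposite ordering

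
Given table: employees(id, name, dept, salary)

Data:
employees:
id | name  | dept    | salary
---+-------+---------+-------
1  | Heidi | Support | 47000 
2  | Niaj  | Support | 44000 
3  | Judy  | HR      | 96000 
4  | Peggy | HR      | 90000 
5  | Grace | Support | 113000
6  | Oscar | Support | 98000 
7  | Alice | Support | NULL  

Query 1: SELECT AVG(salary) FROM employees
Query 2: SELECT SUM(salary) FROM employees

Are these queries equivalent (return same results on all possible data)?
No, not equivalent

Query 1 returns: [(81333.33333333333,)]
Query 2 returns: [(488000,)]

Reason: AVG vs SUM give different aggregate values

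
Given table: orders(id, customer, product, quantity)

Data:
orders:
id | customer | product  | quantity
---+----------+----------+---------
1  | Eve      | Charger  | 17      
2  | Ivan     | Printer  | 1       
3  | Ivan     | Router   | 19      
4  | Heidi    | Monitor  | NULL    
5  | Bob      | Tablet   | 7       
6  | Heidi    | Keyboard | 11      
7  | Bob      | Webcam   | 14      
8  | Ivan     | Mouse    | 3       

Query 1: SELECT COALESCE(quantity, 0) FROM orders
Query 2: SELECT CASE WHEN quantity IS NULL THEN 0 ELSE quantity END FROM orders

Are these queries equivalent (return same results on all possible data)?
Yes, equivalent

Both queries return: [(0,), (1,), (3,), (7,), (11,), (14,), (17,), (19,)]

Reason: COALESCE vs CASE for NULL handling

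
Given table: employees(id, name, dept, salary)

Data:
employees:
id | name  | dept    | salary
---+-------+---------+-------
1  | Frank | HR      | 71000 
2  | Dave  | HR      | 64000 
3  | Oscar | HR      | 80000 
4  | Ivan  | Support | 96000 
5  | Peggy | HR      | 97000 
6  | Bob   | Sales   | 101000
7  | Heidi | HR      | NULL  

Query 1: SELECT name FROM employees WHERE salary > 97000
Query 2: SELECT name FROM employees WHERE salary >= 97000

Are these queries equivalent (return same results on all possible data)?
No, not equivalent

Query 1 returns: [('Bob',)]
Query 2 returns: [('Peggy',), ('Bob',)]

Reason: > vs >= gives different results when salary = 97000 exists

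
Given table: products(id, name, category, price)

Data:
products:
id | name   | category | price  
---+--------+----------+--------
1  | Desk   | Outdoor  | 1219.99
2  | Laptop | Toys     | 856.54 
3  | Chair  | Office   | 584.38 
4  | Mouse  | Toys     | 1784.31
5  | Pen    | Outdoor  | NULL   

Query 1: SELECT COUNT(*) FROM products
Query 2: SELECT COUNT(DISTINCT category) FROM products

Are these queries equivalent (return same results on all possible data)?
No, not equivalent

Query 1 returns: [(5,)]
Query 2 returns: [(3,)]

Reason: COUNT(*) counts rows, COUNT(DISTINCT category) counts unique categorys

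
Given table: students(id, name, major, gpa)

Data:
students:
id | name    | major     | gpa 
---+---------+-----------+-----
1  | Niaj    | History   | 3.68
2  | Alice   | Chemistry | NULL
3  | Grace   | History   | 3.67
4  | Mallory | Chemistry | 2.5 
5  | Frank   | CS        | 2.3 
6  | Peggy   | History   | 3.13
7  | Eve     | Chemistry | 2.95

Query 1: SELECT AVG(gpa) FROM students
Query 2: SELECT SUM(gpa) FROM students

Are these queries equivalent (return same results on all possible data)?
No, not equivalent

Query 1 returns: [(3.0383333333333336,)]
Query 2 returns: [(18.23,)]

Reason: AVG vs SUM give different aggregate values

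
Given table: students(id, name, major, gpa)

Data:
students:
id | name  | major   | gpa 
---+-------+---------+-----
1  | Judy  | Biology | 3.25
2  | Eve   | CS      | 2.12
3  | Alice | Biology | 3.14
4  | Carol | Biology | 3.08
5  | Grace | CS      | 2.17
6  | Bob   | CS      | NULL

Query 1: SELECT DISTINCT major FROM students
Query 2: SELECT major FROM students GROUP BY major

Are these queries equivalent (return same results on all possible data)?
Yes, equivalent

Both queries return: [('Biology',), ('CS',)]

Reason: Both get unique majors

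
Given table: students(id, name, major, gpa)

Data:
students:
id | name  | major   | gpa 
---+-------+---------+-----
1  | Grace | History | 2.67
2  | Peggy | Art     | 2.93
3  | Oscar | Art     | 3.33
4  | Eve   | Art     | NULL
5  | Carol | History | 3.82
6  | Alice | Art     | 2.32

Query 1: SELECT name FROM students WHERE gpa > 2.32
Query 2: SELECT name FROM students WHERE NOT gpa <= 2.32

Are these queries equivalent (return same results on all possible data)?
Yes, equivalent

Both queries return: [('Carol',), ('Grace',), ('Oscar',), ('Peggy',)]

Reason: Both filter gpa > 2.32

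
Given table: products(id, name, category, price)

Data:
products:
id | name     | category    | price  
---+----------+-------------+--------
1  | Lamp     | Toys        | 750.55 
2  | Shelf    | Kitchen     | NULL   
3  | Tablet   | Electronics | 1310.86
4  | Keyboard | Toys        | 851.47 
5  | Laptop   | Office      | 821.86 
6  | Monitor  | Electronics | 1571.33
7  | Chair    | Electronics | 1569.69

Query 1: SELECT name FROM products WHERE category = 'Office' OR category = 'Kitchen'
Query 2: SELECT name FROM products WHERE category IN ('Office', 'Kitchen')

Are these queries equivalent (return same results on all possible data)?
Yes, equivalent

Both queries return: [('Laptop',), ('Shelf',)]

Reason: OR vs IN are equivalent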